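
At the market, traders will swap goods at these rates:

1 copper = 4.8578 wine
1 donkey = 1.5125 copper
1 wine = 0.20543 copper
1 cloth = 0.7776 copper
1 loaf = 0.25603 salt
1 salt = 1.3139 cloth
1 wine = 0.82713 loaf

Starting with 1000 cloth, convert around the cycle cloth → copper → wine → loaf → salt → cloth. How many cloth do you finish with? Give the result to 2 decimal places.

1051.05

1000 cloth × 0.7776 = 777.6 copper
777.6 copper × 4.8578 = 3777.42528 wine
3777.42528 wine × 0.82713 = 3124.4217718464 loaf
3124.4217718464 loaf × 0.25603 = 799.945706245833792 salt
799.945706245833792 salt × 1.3139 = 1051.0486634364010193088 cloth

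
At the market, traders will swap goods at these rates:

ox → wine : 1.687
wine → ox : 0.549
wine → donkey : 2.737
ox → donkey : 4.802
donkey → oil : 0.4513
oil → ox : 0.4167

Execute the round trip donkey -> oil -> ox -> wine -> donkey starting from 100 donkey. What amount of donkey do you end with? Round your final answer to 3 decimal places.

86.832

100 donkey × 0.4513 = 45.13 oil
45.13 oil × 0.4167 = 18.805671 ox
18.805671 ox × 1.687 = 31.725166977 wine
31.725166977 wine × 2.737 = 86.831782016049 donkey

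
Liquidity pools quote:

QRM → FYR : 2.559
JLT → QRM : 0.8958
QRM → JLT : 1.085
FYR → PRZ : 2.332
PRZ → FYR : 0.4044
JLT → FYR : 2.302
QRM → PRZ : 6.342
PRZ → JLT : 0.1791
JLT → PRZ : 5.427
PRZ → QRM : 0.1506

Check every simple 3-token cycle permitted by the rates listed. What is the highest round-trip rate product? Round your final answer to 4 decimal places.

1.0175

PRZ→JLT→QRM→PRZ: 0.1791 × 0.8958 × 6.342 = 1.01750
PRZ→JLT→FYR→PRZ: 0.1791 × 2.302 × 2.332 = 0.96146
PRZ→QRM→FYR→PRZ: 0.1506 × 2.559 × 2.332 = 0.89872
PRZ→QRM→JLT→PRZ: 0.1506 × 1.085 × 5.427 = 0.88678
Maximum is PRZ→JLT→QRM→PRZ at 1.0175; arbitrage exists.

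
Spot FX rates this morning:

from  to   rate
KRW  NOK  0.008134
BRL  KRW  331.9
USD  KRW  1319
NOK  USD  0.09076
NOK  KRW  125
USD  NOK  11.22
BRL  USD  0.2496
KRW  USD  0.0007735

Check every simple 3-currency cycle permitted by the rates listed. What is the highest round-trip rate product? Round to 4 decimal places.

NOK→KRW→USD→NOK: 125 × 0.0007735 × 11.22 = 1.08483
NOK→USD→KRW→NOK: 0.09076 × 1319 × 0.008134 = 0.97374
Maximum is NOK→KRW→USD→NOK at 1.0848; arbitrage exists.

1.0848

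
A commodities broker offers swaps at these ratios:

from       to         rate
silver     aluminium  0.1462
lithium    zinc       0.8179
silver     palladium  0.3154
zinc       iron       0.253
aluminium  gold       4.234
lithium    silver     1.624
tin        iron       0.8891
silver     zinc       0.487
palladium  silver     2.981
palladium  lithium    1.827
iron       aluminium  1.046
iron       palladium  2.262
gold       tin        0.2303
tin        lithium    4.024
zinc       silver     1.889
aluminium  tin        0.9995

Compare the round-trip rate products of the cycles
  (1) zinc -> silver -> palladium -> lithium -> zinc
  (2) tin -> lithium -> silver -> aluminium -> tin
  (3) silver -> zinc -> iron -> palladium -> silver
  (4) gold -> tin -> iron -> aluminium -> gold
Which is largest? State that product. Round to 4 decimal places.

0.9549

(1) 1.889 × 0.3154 × 1.827 × 0.8179 = 0.89029
(2) 4.024 × 1.624 × 0.1462 × 0.9995 = 0.95494
(3) 0.487 × 0.253 × 2.262 × 2.981 = 0.83081
(4) 0.2303 × 0.8891 × 1.046 × 4.234 = 0.90683
Highest is cycle (2) at 0.9549 (≤1, no arbitrage).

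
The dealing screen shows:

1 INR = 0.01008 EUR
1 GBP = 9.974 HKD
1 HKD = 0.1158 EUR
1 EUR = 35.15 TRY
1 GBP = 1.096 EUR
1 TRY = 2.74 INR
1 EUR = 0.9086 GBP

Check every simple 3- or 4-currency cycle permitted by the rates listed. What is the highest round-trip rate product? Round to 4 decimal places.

1.0494

EUR→GBP→HKD→EUR: 0.9086 × 9.974 × 0.1158 = 1.04942
EUR→TRY→INR→EUR: 35.15 × 2.74 × 0.01008 = 0.97081
Maximum is EUR→GBP→HKD→EUR at 1.0494; arbitrage exists.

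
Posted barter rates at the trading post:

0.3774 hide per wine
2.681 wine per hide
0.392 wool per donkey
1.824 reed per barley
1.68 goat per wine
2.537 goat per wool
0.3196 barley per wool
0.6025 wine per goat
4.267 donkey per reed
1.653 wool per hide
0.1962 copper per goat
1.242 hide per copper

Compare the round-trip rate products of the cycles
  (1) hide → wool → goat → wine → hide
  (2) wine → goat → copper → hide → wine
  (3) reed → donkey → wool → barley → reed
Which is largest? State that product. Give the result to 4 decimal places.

1.0976

(1) 1.653 × 2.537 × 0.6025 × 0.3774 = 0.95357
(2) 1.68 × 0.1962 × 1.242 × 2.681 = 1.09756
(3) 4.267 × 0.392 × 0.3196 × 1.824 = 0.97508
Highest is cycle (2) at 1.0976 (>1, arbitrage).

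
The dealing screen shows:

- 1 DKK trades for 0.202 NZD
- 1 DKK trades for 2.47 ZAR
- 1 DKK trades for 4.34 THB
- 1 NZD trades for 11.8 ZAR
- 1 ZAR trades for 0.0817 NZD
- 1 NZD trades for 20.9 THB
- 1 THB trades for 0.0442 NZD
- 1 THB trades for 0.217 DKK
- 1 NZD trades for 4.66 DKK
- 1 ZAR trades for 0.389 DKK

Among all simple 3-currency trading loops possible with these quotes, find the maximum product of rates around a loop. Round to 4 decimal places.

0.9404

ZAR→NZD→DKK→ZAR: 0.0817 × 4.66 × 2.47 = 0.94038
ZAR→DKK→NZD→ZAR: 0.389 × 0.202 × 11.8 = 0.92722
THB→DKK→NZD→THB: 0.217 × 0.202 × 20.9 = 0.91613
THB→NZD→DKK→THB: 0.0442 × 4.66 × 4.34 = 0.89392
Maximum is ZAR→NZD→DKK→ZAR at 0.9404; no arbitrage — every cycle loses value.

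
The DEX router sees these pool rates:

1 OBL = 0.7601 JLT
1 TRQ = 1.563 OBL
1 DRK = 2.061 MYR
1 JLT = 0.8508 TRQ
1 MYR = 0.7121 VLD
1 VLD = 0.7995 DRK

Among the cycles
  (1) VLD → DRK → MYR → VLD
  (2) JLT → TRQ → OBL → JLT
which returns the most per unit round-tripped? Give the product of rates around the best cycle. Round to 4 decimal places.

(1) 0.7995 × 2.061 × 0.7121 = 1.17338
(2) 0.8508 × 1.563 × 0.7601 = 1.01078
Highest is cycle (1) at 1.1734 (>1, arbitrage).

1.1734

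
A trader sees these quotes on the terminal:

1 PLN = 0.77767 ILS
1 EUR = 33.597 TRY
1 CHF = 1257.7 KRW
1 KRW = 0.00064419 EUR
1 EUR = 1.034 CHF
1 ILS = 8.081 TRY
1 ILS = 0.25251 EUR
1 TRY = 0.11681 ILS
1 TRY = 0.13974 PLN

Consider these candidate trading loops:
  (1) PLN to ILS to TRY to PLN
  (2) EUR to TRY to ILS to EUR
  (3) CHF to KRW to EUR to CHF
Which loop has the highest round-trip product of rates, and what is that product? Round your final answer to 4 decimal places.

(1) 0.77767 × 8.081 × 0.13974 = 0.87818
(2) 33.597 × 0.11681 × 0.25251 = 0.99097
(3) 1257.7 × 0.00064419 × 1.034 = 0.83774
Highest is cycle (2) at 0.9910 (≤1, no arbitrage).

0.9910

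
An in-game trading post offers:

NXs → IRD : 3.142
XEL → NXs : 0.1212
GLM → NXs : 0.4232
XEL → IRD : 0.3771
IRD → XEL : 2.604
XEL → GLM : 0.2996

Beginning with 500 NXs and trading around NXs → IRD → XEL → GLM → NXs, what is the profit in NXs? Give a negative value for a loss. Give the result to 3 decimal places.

500 NXs × 3.142 = 1571 IRD
1571 IRD × 2.604 = 4090.884 XEL
4090.884 XEL × 0.2996 = 1225.6288464 GLM
1225.6288464 GLM × 0.4232 = 518.68612779648 NXs
Net change: 518.68612779648 − 500 = 18.68612779648 NXs

18.686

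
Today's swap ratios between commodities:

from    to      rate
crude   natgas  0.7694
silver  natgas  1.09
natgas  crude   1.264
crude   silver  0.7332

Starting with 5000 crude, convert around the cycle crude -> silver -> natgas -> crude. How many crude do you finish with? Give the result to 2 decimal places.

5000 crude × 0.7332 = 3666 silver
3666 silver × 1.09 = 3995.94 natgas
3995.94 natgas × 1.264 = 5050.86816 crude

5050.87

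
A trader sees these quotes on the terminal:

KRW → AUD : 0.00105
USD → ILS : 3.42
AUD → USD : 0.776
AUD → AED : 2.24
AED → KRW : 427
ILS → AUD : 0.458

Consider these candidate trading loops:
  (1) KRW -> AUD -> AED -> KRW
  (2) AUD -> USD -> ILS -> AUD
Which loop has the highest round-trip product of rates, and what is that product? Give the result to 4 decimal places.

1.2155

(1) 0.00105 × 2.24 × 427 = 1.00430
(2) 0.776 × 3.42 × 0.458 = 1.21550
Highest is cycle (2) at 1.2155 (>1, arbitrage).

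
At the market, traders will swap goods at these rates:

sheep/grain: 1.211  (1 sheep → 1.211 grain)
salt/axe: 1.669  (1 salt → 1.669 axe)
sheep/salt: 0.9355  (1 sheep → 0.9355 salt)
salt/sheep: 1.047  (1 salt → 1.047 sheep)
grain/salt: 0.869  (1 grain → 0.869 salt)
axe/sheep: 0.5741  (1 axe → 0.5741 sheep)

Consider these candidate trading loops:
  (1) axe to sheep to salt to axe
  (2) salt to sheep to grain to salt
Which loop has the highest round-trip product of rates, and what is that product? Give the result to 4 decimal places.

1.1018

(1) 0.5741 × 0.9355 × 1.669 = 0.89637
(2) 1.047 × 1.211 × 0.869 = 1.10182
Highest is cycle (2) at 1.1018 (>1, arbitrage).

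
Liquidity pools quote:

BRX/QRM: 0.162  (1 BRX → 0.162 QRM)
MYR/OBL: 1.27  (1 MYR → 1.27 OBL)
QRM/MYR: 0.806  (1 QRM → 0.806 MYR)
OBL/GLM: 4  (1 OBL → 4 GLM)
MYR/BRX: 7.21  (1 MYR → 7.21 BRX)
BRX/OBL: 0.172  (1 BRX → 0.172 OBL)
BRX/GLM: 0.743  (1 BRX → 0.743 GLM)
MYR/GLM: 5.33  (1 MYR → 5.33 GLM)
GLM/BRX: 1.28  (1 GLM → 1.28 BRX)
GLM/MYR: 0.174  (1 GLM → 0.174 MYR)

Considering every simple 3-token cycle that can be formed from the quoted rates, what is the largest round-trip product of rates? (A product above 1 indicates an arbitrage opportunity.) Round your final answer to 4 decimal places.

QRM→MYR→BRX→QRM: 0.806 × 7.21 × 0.162 = 0.94142
GLM→MYR→BRX→GLM: 0.174 × 7.21 × 0.743 = 0.93212
GLM→MYR→OBL→GLM: 0.174 × 1.27 × 4 = 0.88392
GLM→BRX→OBL→GLM: 1.28 × 0.172 × 4 = 0.88064
Maximum is QRM→MYR→BRX→QRM at 0.9414; no arbitrage — every cycle loses value.

0.9414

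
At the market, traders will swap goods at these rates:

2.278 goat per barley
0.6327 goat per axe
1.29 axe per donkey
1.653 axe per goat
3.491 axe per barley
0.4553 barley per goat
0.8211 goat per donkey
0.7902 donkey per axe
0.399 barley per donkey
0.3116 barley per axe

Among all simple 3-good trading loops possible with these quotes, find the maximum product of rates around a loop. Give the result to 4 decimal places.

1.1733

barley→goat→axe→barley: 2.278 × 1.653 × 0.3116 = 1.17334
donkey→barley→axe→donkey: 0.399 × 3.491 × 0.7902 = 1.10068
donkey→goat→axe→donkey: 0.8211 × 1.653 × 0.7902 = 1.07252
barley→axe→goat→barley: 3.491 × 0.6327 × 0.4553 = 1.00565
Maximum is barley→goat→axe→barley at 1.1733; arbitrage exists.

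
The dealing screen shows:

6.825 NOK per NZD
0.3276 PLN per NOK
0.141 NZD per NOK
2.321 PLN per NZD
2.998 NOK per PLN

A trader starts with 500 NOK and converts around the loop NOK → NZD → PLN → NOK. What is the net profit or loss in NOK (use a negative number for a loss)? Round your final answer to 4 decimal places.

-9.4358

500 NOK × 0.141 = 70.5 NZD
70.5 NZD × 2.321 = 163.6305 PLN
163.6305 PLN × 2.998 = 490.564239 NOK
Net change: 490.564239 − 500 = -9.435761 NOK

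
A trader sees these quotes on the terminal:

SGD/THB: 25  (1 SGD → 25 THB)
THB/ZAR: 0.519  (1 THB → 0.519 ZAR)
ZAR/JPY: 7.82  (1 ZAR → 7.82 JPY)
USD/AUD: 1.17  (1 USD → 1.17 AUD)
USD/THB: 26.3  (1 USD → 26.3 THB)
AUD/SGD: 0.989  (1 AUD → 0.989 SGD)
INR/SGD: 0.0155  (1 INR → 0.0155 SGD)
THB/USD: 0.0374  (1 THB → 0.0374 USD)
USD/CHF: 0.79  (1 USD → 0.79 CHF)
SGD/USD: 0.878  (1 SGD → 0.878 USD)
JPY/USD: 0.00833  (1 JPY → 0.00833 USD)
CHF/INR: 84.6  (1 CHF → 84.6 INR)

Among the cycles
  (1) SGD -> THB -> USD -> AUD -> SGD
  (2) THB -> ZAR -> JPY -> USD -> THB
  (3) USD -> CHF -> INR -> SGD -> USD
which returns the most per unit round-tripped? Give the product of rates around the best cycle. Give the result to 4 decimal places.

(1) 25 × 0.0374 × 1.17 × 0.989 = 1.08192
(2) 0.519 × 7.82 × 0.00833 × 26.3 = 0.88915
(3) 0.79 × 84.6 × 0.0155 × 0.878 = 0.90954
Highest is cycle (1) at 1.0819 (>1, arbitrage).

1.0819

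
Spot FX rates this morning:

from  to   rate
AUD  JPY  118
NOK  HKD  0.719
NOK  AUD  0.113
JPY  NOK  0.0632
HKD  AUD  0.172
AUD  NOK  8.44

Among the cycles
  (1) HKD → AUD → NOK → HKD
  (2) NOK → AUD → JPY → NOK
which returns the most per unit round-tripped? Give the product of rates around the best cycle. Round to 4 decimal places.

1.0438

(1) 0.172 × 8.44 × 0.719 = 1.04376
(2) 0.113 × 118 × 0.0632 = 0.84271
Highest is cycle (1) at 1.0438 (>1, arbitrage).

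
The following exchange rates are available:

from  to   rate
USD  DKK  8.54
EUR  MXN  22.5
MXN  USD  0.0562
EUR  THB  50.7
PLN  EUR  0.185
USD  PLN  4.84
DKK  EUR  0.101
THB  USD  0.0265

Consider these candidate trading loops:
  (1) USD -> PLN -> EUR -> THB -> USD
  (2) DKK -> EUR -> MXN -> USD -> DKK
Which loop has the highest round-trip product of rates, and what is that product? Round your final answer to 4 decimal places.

(1) 4.84 × 0.185 × 50.7 × 0.0265 = 1.20301
(2) 0.101 × 22.5 × 0.0562 × 8.54 = 1.09068
Highest is cycle (1) at 1.2030 (>1, arbitrage).

1.2030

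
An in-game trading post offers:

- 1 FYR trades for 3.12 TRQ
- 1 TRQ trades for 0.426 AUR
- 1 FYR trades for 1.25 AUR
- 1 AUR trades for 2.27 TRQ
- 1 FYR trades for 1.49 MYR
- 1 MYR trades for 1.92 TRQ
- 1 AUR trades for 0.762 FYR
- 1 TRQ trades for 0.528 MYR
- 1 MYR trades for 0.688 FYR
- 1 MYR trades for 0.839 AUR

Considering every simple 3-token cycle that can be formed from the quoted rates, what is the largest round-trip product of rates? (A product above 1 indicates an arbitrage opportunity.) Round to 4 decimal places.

MYR→FYR→TRQ→MYR: 0.688 × 3.12 × 0.528 = 1.13338
FYR→TRQ→AUR→FYR: 3.12 × 0.426 × 0.762 = 1.01279
MYR→AUR→TRQ→MYR: 0.839 × 2.27 × 0.528 = 1.00559
MYR→AUR→FYR→MYR: 0.839 × 0.762 × 1.49 = 0.95258
Maximum is MYR→FYR→TRQ→MYR at 1.1334; arbitrage exists.

1.1334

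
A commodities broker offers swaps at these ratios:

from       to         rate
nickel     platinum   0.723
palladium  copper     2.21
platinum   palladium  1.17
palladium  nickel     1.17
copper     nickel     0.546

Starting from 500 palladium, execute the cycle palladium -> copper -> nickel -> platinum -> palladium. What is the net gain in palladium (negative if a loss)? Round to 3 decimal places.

10.363

500 palladium × 2.21 = 1105 copper
1105 copper × 0.546 = 603.33 nickel
603.33 nickel × 0.723 = 436.20759 platinum
436.20759 platinum × 1.17 = 510.3628803 palladium
Net change: 510.3628803 − 500 = 10.3628803 palladium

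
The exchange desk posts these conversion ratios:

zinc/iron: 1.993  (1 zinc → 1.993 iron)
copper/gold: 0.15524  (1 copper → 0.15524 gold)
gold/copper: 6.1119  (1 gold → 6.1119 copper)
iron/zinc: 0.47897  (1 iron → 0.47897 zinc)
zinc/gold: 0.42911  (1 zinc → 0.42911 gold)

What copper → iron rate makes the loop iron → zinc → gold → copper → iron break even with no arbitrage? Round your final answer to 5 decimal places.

Known legs of the cycle: 0.47897 × 0.42911 × 6.1119 = 1.25618379858873
For no arbitrage the full-cycle product must be 1, so the missing rate is 1 / 1.25618379858873 ≈ 0.7960619.

0.79606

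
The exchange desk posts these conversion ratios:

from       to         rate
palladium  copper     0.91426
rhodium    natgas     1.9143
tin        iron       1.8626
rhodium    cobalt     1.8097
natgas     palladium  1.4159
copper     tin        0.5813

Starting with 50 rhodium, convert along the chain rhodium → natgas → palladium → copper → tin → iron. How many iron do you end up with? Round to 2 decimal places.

50 rhodium × 1.9143 = 95.715 natgas
95.715 natgas × 1.4159 = 135.5228685 palladium
135.5228685 palladium × 0.91426 = 123.90313775481 copper
123.90313775481 copper × 0.5813 = 72.024893976871053 tin
72.024893976871053 tin × 1.8626 = 134.1535675213200233178 iron

134.15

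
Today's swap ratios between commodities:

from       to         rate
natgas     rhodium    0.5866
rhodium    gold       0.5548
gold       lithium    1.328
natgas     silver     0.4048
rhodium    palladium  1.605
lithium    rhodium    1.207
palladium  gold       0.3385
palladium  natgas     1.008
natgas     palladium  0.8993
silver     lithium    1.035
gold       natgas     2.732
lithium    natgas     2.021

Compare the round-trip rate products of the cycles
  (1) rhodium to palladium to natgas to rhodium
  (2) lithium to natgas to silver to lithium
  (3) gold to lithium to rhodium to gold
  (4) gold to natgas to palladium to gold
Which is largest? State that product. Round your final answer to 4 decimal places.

(1) 1.605 × 1.008 × 0.5866 = 0.94902
(2) 2.021 × 0.4048 × 1.035 = 0.84673
(3) 1.328 × 1.207 × 0.5548 = 0.88929
(4) 2.732 × 0.8993 × 0.3385 = 0.83166
Highest is cycle (1) at 0.9490 (≤1, no arbitrage).

0.9490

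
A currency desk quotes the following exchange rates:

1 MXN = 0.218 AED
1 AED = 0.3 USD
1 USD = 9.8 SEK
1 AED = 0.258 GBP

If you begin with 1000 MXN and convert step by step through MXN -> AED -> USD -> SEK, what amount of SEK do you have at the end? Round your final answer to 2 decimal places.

640.92

1000 MXN × 0.218 = 218 AED
218 AED × 0.3 = 65.4 USD
65.4 USD × 9.8 = 640.92 SEK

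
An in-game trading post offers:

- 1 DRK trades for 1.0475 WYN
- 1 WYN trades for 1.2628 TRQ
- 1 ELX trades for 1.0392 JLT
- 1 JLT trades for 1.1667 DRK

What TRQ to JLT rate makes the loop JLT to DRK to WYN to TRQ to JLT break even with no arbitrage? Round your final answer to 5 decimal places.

Known legs of the cycle: 1.1667 × 1.0475 × 1.2628 = 1.5432909261
For no arbitrage the full-cycle product must be 1, so the missing rate is 1 / 1.5432909261 ≈ 0.6479660.

0.64797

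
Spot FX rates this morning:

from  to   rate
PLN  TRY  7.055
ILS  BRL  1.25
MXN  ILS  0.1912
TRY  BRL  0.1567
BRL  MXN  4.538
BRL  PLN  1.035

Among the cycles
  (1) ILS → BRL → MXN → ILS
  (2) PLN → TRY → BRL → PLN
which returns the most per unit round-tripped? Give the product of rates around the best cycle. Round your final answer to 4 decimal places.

(1) 1.25 × 4.538 × 0.1912 = 1.08458
(2) 7.055 × 0.1567 × 1.035 = 1.14421
Highest is cycle (2) at 1.1442 (>1, arbitrage).

1.1442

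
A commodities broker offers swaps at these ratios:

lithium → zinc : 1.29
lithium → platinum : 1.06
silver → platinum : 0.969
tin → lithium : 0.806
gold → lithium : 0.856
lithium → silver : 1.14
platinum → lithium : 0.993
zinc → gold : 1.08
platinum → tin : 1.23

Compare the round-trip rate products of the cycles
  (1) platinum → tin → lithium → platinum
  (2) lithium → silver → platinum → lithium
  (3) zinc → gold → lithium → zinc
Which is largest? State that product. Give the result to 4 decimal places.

1.1926

(1) 1.23 × 0.806 × 1.06 = 1.05086
(2) 1.14 × 0.969 × 0.993 = 1.09693
(3) 1.08 × 0.856 × 1.29 = 1.19258
Highest is cycle (3) at 1.1926 (>1, arbitrage).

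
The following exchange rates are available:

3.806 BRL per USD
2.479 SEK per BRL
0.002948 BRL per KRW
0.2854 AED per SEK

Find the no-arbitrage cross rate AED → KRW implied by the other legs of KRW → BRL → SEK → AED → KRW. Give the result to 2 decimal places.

Known legs of the cycle: 0.002948 × 2.479 × 0.2854 = 0.0020857294568
For no arbitrage the full-cycle product must be 1, so the missing rate is 1 / 0.0020857294568 ≈ 479.4486.

479.45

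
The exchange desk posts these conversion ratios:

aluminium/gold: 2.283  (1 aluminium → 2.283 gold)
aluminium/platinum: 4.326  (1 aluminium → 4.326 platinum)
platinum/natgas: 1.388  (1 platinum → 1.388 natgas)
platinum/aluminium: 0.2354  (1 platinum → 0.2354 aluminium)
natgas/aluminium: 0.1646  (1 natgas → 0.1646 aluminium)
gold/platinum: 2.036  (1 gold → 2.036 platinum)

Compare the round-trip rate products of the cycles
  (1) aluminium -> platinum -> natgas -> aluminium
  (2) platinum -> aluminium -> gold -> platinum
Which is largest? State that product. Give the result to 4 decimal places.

(1) 4.326 × 1.388 × 0.1646 = 0.98834
(2) 0.2354 × 2.283 × 2.036 = 1.09418
Highest is cycle (2) at 1.0942 (>1, arbitrage).

1.0942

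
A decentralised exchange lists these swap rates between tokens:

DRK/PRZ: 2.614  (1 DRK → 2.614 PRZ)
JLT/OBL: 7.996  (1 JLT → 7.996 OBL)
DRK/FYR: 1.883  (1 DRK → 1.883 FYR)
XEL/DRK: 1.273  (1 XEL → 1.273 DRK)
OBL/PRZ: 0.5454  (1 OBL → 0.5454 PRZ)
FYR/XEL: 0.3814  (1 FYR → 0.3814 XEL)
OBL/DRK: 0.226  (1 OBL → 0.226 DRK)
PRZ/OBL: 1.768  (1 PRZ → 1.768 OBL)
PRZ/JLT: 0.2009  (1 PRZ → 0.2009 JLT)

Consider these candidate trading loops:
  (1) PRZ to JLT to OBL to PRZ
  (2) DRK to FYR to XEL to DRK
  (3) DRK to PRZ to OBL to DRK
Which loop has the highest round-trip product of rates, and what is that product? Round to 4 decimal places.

(1) 0.2009 × 7.996 × 0.5454 = 0.87613
(2) 1.883 × 0.3814 × 1.273 = 0.91424
(3) 2.614 × 1.768 × 0.226 = 1.04447
Highest is cycle (3) at 1.0445 (>1, arbitrage).

1.0445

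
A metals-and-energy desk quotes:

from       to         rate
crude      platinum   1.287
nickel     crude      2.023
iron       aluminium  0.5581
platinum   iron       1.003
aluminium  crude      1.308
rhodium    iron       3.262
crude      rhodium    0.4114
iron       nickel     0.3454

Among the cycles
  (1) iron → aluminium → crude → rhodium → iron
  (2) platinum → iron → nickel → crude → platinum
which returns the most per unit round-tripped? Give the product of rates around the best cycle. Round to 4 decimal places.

0.9796

(1) 0.5581 × 1.308 × 0.4114 × 3.262 = 0.97964
(2) 1.003 × 0.3454 × 2.023 × 1.287 = 0.90198
Highest is cycle (1) at 0.9796 (≤1, no arbitrage).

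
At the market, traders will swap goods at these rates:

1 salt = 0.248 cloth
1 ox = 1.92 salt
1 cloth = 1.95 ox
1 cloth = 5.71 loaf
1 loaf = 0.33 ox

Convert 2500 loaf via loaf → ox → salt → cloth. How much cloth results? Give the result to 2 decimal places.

392.83

2500 loaf × 0.33 = 825 ox
825 ox × 1.92 = 1584 salt
1584 salt × 0.248 = 392.832 cloth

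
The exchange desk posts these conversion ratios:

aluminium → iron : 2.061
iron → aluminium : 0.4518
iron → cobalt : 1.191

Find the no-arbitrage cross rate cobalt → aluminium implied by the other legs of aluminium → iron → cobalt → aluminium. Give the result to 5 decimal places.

0.40739

Known legs of the cycle: 2.061 × 1.191 = 2.454651
For no arbitrage the full-cycle product must be 1, so the missing rate is 1 / 2.454651 ≈ 0.4073899.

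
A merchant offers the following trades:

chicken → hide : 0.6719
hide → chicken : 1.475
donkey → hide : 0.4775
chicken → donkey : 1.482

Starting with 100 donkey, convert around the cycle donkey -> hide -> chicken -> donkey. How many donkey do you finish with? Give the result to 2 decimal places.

100 donkey × 0.4775 = 47.75 hide
47.75 hide × 1.475 = 70.43125 chicken
70.43125 chicken × 1.482 = 104.3791125 donkey

104.38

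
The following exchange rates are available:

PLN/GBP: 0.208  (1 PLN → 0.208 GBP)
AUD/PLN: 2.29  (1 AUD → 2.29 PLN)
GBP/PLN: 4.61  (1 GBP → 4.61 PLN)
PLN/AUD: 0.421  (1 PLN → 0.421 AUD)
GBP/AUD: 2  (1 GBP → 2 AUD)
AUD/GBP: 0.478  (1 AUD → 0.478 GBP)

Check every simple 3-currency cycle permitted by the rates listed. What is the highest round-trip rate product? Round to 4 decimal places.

GBP→AUD→PLN→GBP: 2 × 2.29 × 0.208 = 0.95264
GBP→PLN→AUD→GBP: 4.61 × 0.421 × 0.478 = 0.92771
Maximum is GBP→AUD→PLN→GBP at 0.9526; no arbitrage — every cycle loses value.

0.9526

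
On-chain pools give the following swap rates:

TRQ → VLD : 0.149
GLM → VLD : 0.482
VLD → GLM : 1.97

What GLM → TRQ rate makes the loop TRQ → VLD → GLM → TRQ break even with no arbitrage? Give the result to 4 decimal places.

3.4068

Known legs of the cycle: 0.149 × 1.97 = 0.29353
For no arbitrage the full-cycle product must be 1, so the missing rate is 1 / 0.29353 ≈ 3.406807.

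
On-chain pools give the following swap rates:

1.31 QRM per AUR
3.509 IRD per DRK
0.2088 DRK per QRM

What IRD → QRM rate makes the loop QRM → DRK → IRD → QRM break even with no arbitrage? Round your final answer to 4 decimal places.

1.3649

Known legs of the cycle: 0.2088 × 3.509 = 0.7326792
For no arbitrage the full-cycle product must be 1, so the missing rate is 1 / 0.7326792 ≈ 1.364854.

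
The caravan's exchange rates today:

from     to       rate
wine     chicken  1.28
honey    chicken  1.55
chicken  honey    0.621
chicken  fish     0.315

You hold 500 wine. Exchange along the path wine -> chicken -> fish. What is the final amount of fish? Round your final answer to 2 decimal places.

201.60

500 wine × 1.28 = 640 chicken
640 chicken × 0.315 = 201.6 fish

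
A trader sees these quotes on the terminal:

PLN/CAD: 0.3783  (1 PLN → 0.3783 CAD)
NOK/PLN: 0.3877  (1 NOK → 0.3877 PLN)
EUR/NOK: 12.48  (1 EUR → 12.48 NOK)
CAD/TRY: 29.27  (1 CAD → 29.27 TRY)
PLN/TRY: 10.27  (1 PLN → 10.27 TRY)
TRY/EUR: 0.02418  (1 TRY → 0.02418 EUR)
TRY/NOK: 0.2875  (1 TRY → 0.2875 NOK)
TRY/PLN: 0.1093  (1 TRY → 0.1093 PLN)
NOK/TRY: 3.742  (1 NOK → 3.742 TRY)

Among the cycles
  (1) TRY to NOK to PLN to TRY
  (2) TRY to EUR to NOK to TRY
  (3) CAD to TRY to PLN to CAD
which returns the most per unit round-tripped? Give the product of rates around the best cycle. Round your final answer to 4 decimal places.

(1) 0.2875 × 0.3877 × 10.27 = 1.14473
(2) 0.02418 × 12.48 × 3.742 = 1.12921
(3) 29.27 × 0.1093 × 0.3783 = 1.21026
Highest is cycle (3) at 1.2103 (>1, arbitrage).

1.2103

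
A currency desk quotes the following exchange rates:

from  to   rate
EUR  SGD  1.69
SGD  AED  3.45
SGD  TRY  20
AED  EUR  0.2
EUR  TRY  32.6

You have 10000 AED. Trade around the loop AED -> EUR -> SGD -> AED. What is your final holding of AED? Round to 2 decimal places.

11661.00

10000 AED × 0.2 = 2000 EUR
2000 EUR × 1.69 = 3380 SGD
3380 SGD × 3.45 = 11661 AED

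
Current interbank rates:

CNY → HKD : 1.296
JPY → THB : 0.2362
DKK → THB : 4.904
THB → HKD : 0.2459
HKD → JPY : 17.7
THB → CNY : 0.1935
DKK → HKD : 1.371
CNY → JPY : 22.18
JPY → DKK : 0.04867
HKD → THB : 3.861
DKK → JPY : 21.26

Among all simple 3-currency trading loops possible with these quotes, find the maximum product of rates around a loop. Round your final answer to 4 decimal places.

HKD→JPY→DKK→HKD: 17.7 × 0.04867 × 1.371 = 1.18106
HKD→JPY→THB→HKD: 17.7 × 0.2362 × 0.2459 = 1.02804
JPY→THB→CNY→JPY: 0.2362 × 0.1935 × 22.18 = 1.01373
HKD→THB→CNY→HKD: 3.861 × 0.1935 × 1.296 = 0.96825
Maximum is HKD→JPY→DKK→HKD at 1.1811; arbitrage exists.

1.1811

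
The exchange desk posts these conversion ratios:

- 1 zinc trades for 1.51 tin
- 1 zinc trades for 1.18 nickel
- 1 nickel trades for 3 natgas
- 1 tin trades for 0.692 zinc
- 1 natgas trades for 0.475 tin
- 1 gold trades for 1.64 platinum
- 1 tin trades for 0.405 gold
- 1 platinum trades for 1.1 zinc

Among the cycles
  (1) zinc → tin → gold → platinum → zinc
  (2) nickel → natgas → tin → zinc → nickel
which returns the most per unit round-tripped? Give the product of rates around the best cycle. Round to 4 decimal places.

(1) 1.51 × 0.405 × 1.64 × 1.1 = 1.10324
(2) 3 × 0.475 × 0.692 × 1.18 = 1.16360
Highest is cycle (2) at 1.1636 (>1, arbitrage).

1.1636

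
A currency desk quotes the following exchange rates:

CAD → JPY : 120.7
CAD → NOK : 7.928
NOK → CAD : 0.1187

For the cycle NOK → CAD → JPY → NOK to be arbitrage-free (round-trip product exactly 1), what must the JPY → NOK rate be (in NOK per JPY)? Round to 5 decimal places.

Known legs of the cycle: 0.1187 × 120.7 = 14.32709
For no arbitrage the full-cycle product must be 1, so the missing rate is 1 / 14.32709 ≈ 0.0697978.

0.06980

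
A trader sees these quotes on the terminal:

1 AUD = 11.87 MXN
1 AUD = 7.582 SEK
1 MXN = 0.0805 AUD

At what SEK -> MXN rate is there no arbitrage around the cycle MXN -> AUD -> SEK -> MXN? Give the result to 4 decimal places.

1.6384

Known legs of the cycle: 0.0805 × 7.582 = 0.610351
For no arbitrage the full-cycle product must be 1, so the missing rate is 1 / 0.610351 ≈ 1.638402.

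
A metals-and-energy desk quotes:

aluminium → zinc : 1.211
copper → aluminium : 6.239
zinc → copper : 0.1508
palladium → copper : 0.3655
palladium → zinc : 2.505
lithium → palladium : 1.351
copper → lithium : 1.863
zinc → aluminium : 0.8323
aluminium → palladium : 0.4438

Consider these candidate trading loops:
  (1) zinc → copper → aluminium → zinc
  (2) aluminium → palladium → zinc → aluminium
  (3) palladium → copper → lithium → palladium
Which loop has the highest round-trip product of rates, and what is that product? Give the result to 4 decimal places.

(1) 0.1508 × 6.239 × 1.211 = 1.13936
(2) 0.4438 × 2.505 × 0.8323 = 0.92528
(3) 0.3655 × 1.863 × 1.351 = 0.91993
Highest is cycle (1) at 1.1394 (>1, arbitrage).

1.1394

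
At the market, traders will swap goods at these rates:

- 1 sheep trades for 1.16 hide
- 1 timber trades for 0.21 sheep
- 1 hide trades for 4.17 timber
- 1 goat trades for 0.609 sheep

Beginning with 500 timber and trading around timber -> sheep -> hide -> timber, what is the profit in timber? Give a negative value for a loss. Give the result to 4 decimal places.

7.9060

500 timber × 0.21 = 105 sheep
105 sheep × 1.16 = 121.8 hide
121.8 hide × 4.17 = 507.906 timber
Net change: 507.906 − 500 = 7.906 timber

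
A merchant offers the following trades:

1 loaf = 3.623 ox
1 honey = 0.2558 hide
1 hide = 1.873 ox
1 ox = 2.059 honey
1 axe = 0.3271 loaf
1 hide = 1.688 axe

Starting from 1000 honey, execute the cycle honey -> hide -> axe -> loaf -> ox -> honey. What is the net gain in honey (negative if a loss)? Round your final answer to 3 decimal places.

1000 honey × 0.2558 = 255.8 hide
255.8 hide × 1.688 = 431.7904 axe
431.7904 axe × 0.3271 = 141.23863984 loaf
141.23863984 loaf × 3.623 = 511.70759214032 ox
511.70759214032 ox × 2.059 = 1053.60593221691888 honey
Net change: 1053.60593221691888 − 1000 = 53.60593221691888 honey

53.606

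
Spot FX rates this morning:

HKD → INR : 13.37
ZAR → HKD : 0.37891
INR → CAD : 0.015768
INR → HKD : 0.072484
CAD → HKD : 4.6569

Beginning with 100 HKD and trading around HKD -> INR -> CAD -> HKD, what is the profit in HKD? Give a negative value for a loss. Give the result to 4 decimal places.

100 HKD × 13.37 = 1337 INR
1337 INR × 0.015768 = 21.081816 CAD
21.081816 CAD × 4.6569 = 98.1759089304 HKD
Net change: 98.1759089304 − 100 = -1.8240910696 HKD

-1.8241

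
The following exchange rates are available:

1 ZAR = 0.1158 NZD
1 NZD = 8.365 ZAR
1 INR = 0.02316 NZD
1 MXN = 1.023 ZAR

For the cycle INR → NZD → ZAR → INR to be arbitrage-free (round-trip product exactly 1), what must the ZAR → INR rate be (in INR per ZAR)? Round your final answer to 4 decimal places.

Known legs of the cycle: 0.02316 × 8.365 = 0.1937334
For no arbitrage the full-cycle product must be 1, so the missing rate is 1 / 0.1937334 ≈ 5.161733.

5.1617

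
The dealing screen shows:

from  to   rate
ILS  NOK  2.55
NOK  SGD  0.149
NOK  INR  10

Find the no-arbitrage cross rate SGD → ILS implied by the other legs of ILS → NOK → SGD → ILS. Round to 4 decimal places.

2.6319

Known legs of the cycle: 2.55 × 0.149 = 0.37995
For no arbitrage the full-cycle product must be 1, so the missing rate is 1 / 0.37995 ≈ 2.631925.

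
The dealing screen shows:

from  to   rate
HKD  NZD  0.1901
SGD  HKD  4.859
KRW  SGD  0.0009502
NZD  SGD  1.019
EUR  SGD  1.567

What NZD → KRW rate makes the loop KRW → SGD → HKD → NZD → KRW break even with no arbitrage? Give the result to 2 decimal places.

1139.35

Known legs of the cycle: 0.0009502 × 4.859 × 0.1901 = 0.00087769584418
For no arbitrage the full-cycle product must be 1, so the missing rate is 1 / 0.00087769584418 ≈ 1139.3469.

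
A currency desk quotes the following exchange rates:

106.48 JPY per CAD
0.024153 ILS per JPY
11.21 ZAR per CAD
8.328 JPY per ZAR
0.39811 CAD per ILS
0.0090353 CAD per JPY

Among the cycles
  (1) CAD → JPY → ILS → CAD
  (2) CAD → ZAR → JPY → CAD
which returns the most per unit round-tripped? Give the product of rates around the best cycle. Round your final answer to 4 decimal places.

(1) 106.48 × 0.024153 × 0.39811 = 1.02386
(2) 11.21 × 8.328 × 0.0090353 = 0.84351
Highest is cycle (1) at 1.0239 (>1, arbitrage).

1.0239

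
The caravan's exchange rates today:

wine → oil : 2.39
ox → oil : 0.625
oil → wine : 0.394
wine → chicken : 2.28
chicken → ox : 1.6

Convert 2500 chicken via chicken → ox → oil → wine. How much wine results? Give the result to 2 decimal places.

2500 chicken × 1.6 = 4000 ox
4000 ox × 0.625 = 2500 oil
2500 oil × 0.394 = 985 wine

985.00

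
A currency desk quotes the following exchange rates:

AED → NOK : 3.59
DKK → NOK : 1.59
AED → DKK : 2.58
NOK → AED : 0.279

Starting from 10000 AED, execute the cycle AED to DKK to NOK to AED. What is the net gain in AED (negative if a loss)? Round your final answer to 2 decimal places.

1445.14

10000 AED × 2.58 = 25800 DKK
25800 DKK × 1.59 = 41022 NOK
41022 NOK × 0.279 = 11445.138 AED
Net change: 11445.138 − 10000 = 1445.138 AED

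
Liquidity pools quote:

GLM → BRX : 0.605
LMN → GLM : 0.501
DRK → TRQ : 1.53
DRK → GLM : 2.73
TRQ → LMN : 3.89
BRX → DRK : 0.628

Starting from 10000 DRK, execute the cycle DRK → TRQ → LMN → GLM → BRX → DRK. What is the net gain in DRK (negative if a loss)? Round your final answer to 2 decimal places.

1329.06

10000 DRK × 1.53 = 15300 TRQ
15300 TRQ × 3.89 = 59517 LMN
59517 LMN × 0.501 = 29818.017 GLM
29818.017 GLM × 0.605 = 18039.900285 BRX
18039.900285 BRX × 0.628 = 11329.05737898 DRK
Net change: 11329.05737898 − 10000 = 1329.05737898 DRK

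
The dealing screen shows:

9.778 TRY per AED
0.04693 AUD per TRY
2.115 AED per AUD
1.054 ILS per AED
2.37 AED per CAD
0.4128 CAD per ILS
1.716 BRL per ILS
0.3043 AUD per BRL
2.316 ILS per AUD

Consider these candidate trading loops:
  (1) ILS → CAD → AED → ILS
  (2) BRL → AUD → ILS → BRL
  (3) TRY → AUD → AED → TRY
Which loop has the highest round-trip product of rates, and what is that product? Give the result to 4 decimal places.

(1) 0.4128 × 2.37 × 1.054 = 1.03117
(2) 0.3043 × 2.316 × 1.716 = 1.20937
(3) 0.04693 × 2.115 × 9.778 = 0.97053
Highest is cycle (2) at 1.2094 (>1, arbitrage).

1.2094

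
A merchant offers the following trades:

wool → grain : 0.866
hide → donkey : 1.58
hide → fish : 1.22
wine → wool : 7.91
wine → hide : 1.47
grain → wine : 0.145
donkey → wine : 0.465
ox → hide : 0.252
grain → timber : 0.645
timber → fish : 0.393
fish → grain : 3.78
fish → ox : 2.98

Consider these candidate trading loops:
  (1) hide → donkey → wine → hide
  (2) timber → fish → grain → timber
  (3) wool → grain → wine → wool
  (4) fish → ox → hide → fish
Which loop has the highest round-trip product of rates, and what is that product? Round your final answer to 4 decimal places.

1.0800

(1) 1.58 × 0.465 × 1.47 = 1.08001
(2) 0.393 × 3.78 × 0.645 = 0.95817
(3) 0.866 × 0.145 × 7.91 = 0.99326
(4) 2.98 × 0.252 × 1.22 = 0.91617
Highest is cycle (1) at 1.0800 (>1, arbitrage).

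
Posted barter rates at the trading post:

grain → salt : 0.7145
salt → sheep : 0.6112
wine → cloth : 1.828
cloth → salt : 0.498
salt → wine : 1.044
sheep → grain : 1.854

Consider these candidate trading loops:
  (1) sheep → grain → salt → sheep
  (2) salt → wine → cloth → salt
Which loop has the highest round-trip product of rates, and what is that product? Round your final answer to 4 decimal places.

(1) 1.854 × 0.7145 × 0.6112 = 0.80965
(2) 1.044 × 1.828 × 0.498 = 0.95040
Highest is cycle (2) at 0.9504 (≤1, no arbitrage).

0.9504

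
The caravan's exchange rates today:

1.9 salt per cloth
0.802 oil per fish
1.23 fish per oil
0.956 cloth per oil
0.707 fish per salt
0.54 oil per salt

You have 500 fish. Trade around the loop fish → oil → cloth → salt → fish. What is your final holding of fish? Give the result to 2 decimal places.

500 fish × 0.802 = 401 oil
401 oil × 0.956 = 383.356 cloth
383.356 cloth × 1.9 = 728.3764 salt
728.3764 salt × 0.707 = 514.9621148 fish

514.96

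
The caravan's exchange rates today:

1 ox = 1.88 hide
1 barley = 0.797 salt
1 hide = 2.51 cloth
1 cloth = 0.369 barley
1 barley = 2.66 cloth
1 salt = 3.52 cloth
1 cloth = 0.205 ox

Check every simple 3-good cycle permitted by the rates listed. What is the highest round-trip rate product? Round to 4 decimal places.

barley→salt→cloth→barley: 0.797 × 3.52 × 0.369 = 1.03521
hide→cloth→ox→hide: 2.51 × 0.205 × 1.88 = 0.96735
Maximum is barley→salt→cloth→barley at 1.0352; arbitrage exists.

1.0352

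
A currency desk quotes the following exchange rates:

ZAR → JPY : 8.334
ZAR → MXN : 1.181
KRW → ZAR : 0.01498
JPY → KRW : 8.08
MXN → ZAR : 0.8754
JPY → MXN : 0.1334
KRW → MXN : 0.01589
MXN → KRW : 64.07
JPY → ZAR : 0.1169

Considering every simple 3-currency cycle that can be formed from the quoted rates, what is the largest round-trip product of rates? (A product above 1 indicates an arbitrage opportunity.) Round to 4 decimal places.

1.1335

ZAR→MXN→KRW→ZAR: 1.181 × 64.07 × 0.01498 = 1.13349
ZAR→JPY→KRW→ZAR: 8.334 × 8.08 × 0.01498 = 1.00873
ZAR→JPY→MXN→ZAR: 8.334 × 0.1334 × 0.8754 = 0.97323
Maximum is ZAR→MXN→KRW→ZAR at 1.1335; arbitrage exists.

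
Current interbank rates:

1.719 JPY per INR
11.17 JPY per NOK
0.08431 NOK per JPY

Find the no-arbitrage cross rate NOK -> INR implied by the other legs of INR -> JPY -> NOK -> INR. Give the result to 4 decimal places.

Known legs of the cycle: 1.719 × 0.08431 = 0.14492889
For no arbitrage the full-cycle product must be 1, so the missing rate is 1 / 0.14492889 ≈ 6.899936.

6.8999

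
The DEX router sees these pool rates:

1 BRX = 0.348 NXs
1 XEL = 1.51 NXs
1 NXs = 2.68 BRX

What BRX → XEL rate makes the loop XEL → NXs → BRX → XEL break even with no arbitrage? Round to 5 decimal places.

0.24711

Known legs of the cycle: 1.51 × 2.68 = 4.0468
For no arbitrage the full-cycle product must be 1, so the missing rate is 1 / 4.0468 ≈ 0.2471088.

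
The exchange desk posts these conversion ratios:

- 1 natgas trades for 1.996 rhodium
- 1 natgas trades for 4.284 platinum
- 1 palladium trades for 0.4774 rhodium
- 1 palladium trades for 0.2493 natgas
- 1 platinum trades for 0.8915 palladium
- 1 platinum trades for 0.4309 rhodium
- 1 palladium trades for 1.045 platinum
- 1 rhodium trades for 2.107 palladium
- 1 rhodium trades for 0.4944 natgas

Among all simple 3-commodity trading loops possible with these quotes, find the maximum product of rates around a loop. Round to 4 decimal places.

rhodium→palladium→natgas→rhodium: 2.107 × 0.2493 × 1.996 = 1.04845
natgas→platinum→palladium→natgas: 4.284 × 0.8915 × 0.2493 = 0.95212
rhodium→palladium→platinum→rhodium: 2.107 × 1.045 × 0.4309 = 0.94876
rhodium→natgas→platinum→rhodium: 0.4944 × 4.284 × 0.4309 = 0.91265
Maximum is rhodium→palladium→natgas→rhodium at 1.0484; arbitrage exists.

1.0484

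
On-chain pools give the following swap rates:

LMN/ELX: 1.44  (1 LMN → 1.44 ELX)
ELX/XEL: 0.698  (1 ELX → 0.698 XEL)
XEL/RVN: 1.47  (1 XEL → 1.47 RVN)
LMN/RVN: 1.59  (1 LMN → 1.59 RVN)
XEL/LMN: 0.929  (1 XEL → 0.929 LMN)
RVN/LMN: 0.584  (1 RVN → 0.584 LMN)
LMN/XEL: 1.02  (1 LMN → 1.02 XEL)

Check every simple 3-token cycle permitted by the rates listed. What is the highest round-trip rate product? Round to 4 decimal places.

0.9338

XEL→LMN→ELX→XEL: 0.929 × 1.44 × 0.698 = 0.93376
RVN→LMN→XEL→RVN: 0.584 × 1.02 × 1.47 = 0.87565
Maximum is XEL→LMN→ELX→XEL at 0.9338; no arbitrage — every cycle loses value.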